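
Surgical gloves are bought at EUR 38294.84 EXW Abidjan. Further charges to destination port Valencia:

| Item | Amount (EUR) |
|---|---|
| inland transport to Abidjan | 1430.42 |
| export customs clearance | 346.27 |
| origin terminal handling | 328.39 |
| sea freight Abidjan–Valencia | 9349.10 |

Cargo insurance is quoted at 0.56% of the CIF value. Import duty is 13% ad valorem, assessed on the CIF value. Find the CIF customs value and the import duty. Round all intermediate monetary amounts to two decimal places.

CIF value: EUR 50029.18; import duty: EUR 6503.79

Let C be the CIF value. C = EXW price + pre-shipment costs + freight + 0.56% × C
C − 0.56% × C = 38294.84 + 1430.42 + 346.27 + 328.39 + 9349.10
0.9944 × C = 49749.02
C = 49749.02 / 0.9944 = 50029.18
Insurance premium = 0.56% × 50029.18 = 280.16
Import duty = 50029.18 × 13% = 6503.79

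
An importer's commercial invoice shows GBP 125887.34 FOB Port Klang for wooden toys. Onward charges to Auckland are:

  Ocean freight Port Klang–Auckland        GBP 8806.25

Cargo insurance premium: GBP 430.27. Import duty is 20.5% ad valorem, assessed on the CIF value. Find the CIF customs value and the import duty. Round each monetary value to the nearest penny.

CIF value: GBP 135123.86; import duty: GBP 27700.39

CIF = FOB price + freight + insurance
CIF = 125887.34 + 8806.25 + 430.27 = 135123.86
Import duty = 135123.86 × 20.5% = 27700.39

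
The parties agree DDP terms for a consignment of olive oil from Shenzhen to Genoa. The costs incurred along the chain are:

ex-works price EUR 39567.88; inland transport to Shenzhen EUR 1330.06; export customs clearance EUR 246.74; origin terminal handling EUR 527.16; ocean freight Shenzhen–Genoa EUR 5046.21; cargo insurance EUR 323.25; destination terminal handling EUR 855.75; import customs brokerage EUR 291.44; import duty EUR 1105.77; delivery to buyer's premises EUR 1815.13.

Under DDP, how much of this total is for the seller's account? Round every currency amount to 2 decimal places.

Seller's account: EUR 51109.39

DDP: the seller bears all costs including import duty.
Seller's account: goods 39567.88 + inland to port 1330.06 + export clearance 246.74 + origin terminal 527.16 + freight 5046.21 + insurance 323.25 + destination terminal 855.75 + brokerage 291.44 + duty 1105.77 + delivery 1815.13 = 51109.39
Buyer's account: 0.00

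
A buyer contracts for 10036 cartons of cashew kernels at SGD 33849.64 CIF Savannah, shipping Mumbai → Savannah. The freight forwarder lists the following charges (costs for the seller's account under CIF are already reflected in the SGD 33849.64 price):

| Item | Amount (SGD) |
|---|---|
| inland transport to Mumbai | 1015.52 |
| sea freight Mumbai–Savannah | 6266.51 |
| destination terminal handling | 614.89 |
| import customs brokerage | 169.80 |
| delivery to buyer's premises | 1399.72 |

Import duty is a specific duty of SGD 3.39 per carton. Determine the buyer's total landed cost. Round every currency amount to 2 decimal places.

CIF: the seller pays costs through ocean freight and marine insurance to the destination port.
Already in the invoice (seller's account under CIF): inland to port, freight — exclude.
The CIF price already equals the CIF value: 33849.64
Import duty = 10036 × 3.39 = 34022.04
Buyer bears: destination terminal 614.89 + brokerage 169.80 + delivery 1399.72 + duty 34022.04 = 36206.45
Landed cost = invoice 33849.64 + 36206.45 = 70056.09

Total landed cost: SGD 70056.09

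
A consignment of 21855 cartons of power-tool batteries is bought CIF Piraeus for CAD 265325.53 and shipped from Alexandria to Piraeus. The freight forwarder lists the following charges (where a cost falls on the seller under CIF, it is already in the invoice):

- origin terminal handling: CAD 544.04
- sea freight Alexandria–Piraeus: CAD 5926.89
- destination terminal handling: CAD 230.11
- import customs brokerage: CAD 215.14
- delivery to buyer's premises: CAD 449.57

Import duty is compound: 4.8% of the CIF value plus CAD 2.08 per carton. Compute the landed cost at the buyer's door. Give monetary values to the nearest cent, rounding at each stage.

CIF: the seller pays costs through ocean freight and marine insurance to the destination port.
Already in the invoice (seller's account under CIF): origin terminal, freight — exclude.
The CIF price already equals the CIF value: 265325.53
Ad valorem component: 265325.53 × 4.8% = 12735.63
Specific component: 21855 × 2.08 = 45458.40
Import duty = 12735.63 + 45458.40 = 58194.03
Buyer bears: destination terminal 230.11 + brokerage 215.14 + delivery 449.57 + duty 58194.03 = 59088.85
Landed cost = invoice 265325.53 + 59088.85 = 324414.38

Total landed cost: CAD 324414.38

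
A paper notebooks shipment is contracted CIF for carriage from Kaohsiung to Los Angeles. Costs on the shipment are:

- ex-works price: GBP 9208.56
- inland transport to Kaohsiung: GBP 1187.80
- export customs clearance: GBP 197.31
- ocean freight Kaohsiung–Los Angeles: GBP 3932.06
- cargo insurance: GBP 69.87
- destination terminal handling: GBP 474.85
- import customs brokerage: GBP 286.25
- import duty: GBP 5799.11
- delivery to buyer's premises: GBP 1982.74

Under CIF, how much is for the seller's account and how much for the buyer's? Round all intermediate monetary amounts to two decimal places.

Seller: GBP 14595.60; buyer: GBP 8542.95

CIF: the seller pays costs through ocean freight and marine insurance to the destination port.
Seller's account: goods 9208.56 + inland to port 1187.80 + export clearance 197.31 + freight 3932.06 + insurance 69.87 = 14595.60
Buyer's account: destination terminal 474.85 + brokerage 286.25 + duty 5799.11 + delivery 1982.74 = 8542.95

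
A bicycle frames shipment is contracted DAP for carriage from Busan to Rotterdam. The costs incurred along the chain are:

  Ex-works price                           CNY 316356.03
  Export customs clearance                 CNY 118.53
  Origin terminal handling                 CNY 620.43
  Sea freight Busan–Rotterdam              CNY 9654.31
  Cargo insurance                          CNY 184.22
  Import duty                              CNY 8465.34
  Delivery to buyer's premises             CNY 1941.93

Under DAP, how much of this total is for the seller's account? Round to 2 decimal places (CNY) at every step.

DAP: the seller bears all costs to the named destination except import duty and clearance.
Seller's account: goods 316356.03 + export clearance 118.53 + origin terminal 620.43 + freight 9654.31 + insurance 184.22 + delivery 1941.93 = 328875.45
Buyer's account: duty 8465.34 = 8465.34

Seller's account: CNY 328875.45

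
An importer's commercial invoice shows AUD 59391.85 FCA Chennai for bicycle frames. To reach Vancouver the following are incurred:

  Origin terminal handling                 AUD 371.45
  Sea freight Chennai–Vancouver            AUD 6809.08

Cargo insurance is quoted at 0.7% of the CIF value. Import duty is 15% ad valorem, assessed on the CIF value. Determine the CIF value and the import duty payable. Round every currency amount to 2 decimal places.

CIF value: AUD 67041.67; import duty: AUD 10056.25

Let C be the CIF value. C = FCA price + pre-shipment costs + freight + 0.7% × C
C − 0.7% × C = 59391.85 + 371.45 + 6809.08
0.993 × C = 66572.38
C = 66572.38 / 0.993 = 67041.67
Insurance premium = 0.7% × 67041.67 = 469.29
Import duty = 67041.67 × 15% = 10056.25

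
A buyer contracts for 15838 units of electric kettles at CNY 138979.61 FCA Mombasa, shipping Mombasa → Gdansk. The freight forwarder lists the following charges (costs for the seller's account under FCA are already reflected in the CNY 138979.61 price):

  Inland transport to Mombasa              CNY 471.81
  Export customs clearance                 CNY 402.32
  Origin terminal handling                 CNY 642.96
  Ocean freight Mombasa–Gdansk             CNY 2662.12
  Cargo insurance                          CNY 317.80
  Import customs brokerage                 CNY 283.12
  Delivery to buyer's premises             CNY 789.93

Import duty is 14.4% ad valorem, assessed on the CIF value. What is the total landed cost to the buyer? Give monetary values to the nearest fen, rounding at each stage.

FCA: the seller delivers export-cleared goods to the carrier; the buyer bears costs from that point.
Already in the invoice (seller's account under FCA): inland to port, export clearance — exclude.
CIF value = FCA price + origin terminal + freight + insurance = 138979.61 + 642.96 + 2662.12 + 317.80 = 142602.49
Import duty = 142602.49 × 14.4% = 20534.76
Buyer bears: origin terminal 642.96 + freight 2662.12 + insurance 317.80 + brokerage 283.12 + delivery 789.93 + duty 20534.76 = 25230.69
Landed cost = invoice 138979.61 + 25230.69 = 164210.30

Total landed cost: CNY 164210.30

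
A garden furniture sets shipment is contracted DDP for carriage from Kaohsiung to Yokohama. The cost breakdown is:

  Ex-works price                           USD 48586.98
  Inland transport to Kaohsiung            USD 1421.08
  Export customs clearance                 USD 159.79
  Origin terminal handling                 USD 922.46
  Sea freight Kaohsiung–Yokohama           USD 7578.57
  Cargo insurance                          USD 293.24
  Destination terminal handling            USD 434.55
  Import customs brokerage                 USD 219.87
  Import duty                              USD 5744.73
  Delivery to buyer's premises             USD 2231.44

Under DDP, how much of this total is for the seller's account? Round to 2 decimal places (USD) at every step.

Seller's account: USD 67592.71

DDP: the seller bears all costs including import duty.
Seller's account: goods 48586.98 + inland to port 1421.08 + export clearance 159.79 + origin terminal 922.46 + freight 7578.57 + insurance 293.24 + destination terminal 434.55 + brokerage 219.87 + duty 5744.73 + delivery 2231.44 = 67592.71
Buyer's account: 0.00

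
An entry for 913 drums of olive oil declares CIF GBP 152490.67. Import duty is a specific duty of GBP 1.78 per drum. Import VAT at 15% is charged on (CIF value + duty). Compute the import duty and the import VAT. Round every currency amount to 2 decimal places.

Import duty: GBP 1625.14; import VAT: GBP 23117.37

Import duty = 913 × 1.78 = 1625.14
VAT base = CIF + duty = 152490.67 + 1625.14 = 154115.81
Import VAT = 154115.81 × 15% = 23117.37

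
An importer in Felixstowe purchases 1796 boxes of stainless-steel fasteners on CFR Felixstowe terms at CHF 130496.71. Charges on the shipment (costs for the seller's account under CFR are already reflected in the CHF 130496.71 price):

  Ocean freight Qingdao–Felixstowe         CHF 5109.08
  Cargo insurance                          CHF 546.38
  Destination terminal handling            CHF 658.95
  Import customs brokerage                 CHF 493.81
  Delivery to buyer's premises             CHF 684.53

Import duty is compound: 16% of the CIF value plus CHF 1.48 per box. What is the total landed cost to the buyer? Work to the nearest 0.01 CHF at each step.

CFR: the seller pays costs through ocean freight to the destination port, but not insurance.
Already in the invoice (seller's account under CFR): freight — exclude.
CIF value = CFR price + insurance = 130496.71 + 546.38 = 131043.09
Ad valorem component: 131043.09 × 16% = 20966.89
Specific component: 1796 × 1.48 = 2658.08
Import duty = 20966.89 + 2658.08 = 23624.97
Buyer bears: insurance 546.38 + destination terminal 658.95 + brokerage 493.81 + delivery 684.53 + duty 23624.97 = 26008.64
Landed cost = invoice 130496.71 + 26008.64 = 156505.35

Total landed cost: CHF 156505.35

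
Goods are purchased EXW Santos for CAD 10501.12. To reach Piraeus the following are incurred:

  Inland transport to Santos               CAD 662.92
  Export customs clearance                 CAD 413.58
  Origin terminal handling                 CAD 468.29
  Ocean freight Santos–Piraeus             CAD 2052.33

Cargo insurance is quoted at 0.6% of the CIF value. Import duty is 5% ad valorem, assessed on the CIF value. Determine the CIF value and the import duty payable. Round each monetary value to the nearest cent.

CIF value: CAD 14183.34; import duty: CAD 709.17

Let C be the CIF value. C = EXW price + pre-shipment costs + freight + 0.6% × C
C − 0.6% × C = 10501.12 + 662.92 + 413.58 + 468.29 + 2052.33
0.994 × C = 14098.24
C = 14098.24 / 0.994 = 14183.34
Insurance premium = 0.6% × 14183.34 = 85.10
Import duty = 14183.34 × 5% = 709.17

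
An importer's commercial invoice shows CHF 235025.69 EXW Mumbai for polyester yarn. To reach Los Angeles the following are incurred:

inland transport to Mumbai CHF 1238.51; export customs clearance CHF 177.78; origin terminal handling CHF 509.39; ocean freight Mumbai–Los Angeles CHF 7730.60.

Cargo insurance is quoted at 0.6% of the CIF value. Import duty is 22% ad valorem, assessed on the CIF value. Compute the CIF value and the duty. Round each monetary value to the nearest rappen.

CIF value: CHF 246158.92; import duty: CHF 54154.96

Let C be the CIF value. C = EXW price + pre-shipment costs + freight + 0.6% × C
C − 0.6% × C = 235025.69 + 1238.51 + 177.78 + 509.39 + 7730.60
0.994 × C = 244681.97
C = 244681.97 / 0.994 = 246158.92
Insurance premium = 0.6% × 246158.92 = 1476.95
Import duty = 246158.92 × 22% = 54154.96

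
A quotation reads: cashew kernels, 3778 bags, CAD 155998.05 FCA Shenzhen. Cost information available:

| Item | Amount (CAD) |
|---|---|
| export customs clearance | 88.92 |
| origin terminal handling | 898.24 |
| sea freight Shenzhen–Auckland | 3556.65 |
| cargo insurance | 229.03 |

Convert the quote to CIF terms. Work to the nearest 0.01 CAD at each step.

CIF price: CAD 160681.97

Not relevant to the conversion: export clearance — on the seller under both FCA and CIF; already in the FCA price and stays in the CIF price.
From FCA to CIF, the seller additionally bears: origin terminal, freight, insurance.
CIF price = 155998.05 + 898.24 + 3556.65 + 229.03 = 160681.97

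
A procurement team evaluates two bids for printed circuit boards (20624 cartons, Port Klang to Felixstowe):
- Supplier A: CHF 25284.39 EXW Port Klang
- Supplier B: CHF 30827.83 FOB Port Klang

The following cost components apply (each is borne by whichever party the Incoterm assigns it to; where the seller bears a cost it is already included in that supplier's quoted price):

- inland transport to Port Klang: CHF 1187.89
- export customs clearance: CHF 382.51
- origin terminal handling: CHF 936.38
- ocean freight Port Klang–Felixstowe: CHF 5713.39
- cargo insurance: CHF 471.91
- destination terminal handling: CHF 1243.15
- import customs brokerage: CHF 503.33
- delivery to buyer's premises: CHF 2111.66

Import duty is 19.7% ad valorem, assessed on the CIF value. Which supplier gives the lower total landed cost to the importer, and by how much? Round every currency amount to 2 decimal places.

Supplier A (EXW):
CIF value = EXW price + inland to port + export clearance + origin terminal + freight + insurance = 25284.39 + 1187.89 + 382.51 + 936.38 + 5713.39 + 471.91 = 33976.47
Import duty = 33976.47 × 19.7% = 6693.36
Buyer bears (A): 1187.89 + 382.51 + 936.38 + 5713.39 + 471.91 + 1243.15 + 503.33 + 2111.66 = 12550.22
Landed cost (A) = invoice 25284.39 + 12550.22 + duty 6693.36 = 44527.97
Supplier B (FOB):
CIF value = FOB price + freight + insurance = 30827.83 + 5713.39 + 471.91 = 37013.13
Import duty = 37013.13 × 19.7% = 7291.59
Buyer bears (B): 5713.39 + 471.91 + 1243.15 + 503.33 + 2111.66 = 10043.44
Landed cost (B) = invoice 30827.83 + 10043.44 + duty 7291.59 = 48162.86
Difference = |44527.97 − 48162.86| = 3634.89

Supplier A is cheaper by CHF 3634.89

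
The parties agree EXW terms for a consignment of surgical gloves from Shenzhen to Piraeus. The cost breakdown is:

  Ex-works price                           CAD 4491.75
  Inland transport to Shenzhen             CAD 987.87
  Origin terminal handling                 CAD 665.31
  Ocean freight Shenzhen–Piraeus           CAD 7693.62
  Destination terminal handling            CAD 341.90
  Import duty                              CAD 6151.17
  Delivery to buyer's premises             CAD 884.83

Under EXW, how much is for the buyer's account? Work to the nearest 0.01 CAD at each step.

Buyer's account: CAD 16724.70

EXW: the seller makes goods available at their premises; the buyer bears all onward costs.
Seller's account: goods 4491.75 = 4491.75
Buyer's account: inland to port 987.87 + origin terminal 665.31 + freight 7693.62 + destination terminal 341.90 + duty 6151.17 + delivery 884.83 = 16724.70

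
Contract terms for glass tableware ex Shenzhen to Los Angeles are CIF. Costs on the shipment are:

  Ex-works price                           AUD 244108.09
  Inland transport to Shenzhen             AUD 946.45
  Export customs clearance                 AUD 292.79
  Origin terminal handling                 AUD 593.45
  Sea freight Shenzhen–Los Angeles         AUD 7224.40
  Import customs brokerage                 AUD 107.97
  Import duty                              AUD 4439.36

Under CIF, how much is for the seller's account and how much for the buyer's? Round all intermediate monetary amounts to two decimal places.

CIF: the seller pays costs through ocean freight and marine insurance to the destination port.
Seller's account: goods 244108.09 + inland to port 946.45 + export clearance 292.79 + origin terminal 593.45 + freight 7224.40 = 253165.18
Buyer's account: brokerage 107.97 + duty 4439.36 = 4547.33

Seller: AUD 253165.18; buyer: AUD 4547.33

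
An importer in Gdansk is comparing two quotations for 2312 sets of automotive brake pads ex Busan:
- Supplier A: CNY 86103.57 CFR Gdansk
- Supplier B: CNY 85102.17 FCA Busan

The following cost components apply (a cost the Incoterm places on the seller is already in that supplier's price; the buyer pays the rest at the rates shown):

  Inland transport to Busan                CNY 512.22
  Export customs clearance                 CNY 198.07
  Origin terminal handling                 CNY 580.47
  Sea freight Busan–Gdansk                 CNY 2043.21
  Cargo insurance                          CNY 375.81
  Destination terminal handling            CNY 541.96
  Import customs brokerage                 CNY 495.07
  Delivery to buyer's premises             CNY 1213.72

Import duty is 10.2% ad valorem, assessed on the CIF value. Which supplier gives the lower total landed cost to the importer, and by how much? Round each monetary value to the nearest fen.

Supplier A is cheaper by CNY 1787.75

Supplier A (CFR):
CIF value = CFR price + insurance = 86103.57 + 375.81 = 86479.38
Import duty = 86479.38 × 10.2% = 8820.90
Buyer bears (A): 375.81 + 541.96 + 495.07 + 1213.72 = 2626.56
Landed cost (A) = invoice 86103.57 + 2626.56 + duty 8820.90 = 97551.03
Supplier B (FCA):
CIF value = FCA price + origin terminal + freight + insurance = 85102.17 + 580.47 + 2043.21 + 375.81 = 88101.66
Import duty = 88101.66 × 10.2% = 8986.37
Buyer bears (B): 580.47 + 2043.21 + 375.81 + 541.96 + 495.07 + 1213.72 = 5250.24
Landed cost (B) = invoice 85102.17 + 5250.24 + duty 8986.37 = 99338.78
Difference = |97551.03 − 99338.78| = 1787.75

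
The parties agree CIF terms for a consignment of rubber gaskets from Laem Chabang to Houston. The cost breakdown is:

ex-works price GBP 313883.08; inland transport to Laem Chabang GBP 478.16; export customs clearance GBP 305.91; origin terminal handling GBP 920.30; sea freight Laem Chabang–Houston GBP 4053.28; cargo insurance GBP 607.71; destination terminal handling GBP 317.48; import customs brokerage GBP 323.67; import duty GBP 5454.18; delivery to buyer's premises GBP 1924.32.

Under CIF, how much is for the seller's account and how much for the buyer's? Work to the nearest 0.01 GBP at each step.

Seller: GBP 320248.44; buyer: GBP 8019.65

CIF: the seller pays costs through ocean freight and marine insurance to the destination port.
Seller's account: goods 313883.08 + inland to port 478.16 + export clearance 305.91 + origin terminal 920.30 + freight 4053.28 + insurance 607.71 = 320248.44
Buyer's account: destination terminal 317.48 + brokerage 323.67 + duty 5454.18 + delivery 1924.32 = 8019.65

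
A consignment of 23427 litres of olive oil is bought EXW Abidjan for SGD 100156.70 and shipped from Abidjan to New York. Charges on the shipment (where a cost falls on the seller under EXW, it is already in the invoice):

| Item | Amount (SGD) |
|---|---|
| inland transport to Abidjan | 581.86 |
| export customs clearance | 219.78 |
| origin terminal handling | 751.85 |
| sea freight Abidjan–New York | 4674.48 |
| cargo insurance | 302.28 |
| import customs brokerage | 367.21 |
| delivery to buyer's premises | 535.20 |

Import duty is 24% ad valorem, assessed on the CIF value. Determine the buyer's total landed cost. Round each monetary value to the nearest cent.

Total landed cost: SGD 133194.23

EXW: the seller makes goods available at their premises; the buyer bears all onward costs.
CIF value = EXW price + inland to port + export clearance + origin terminal + freight + insurance = 100156.70 + 581.86 + 219.78 + 751.85 + 4674.48 + 302.28 = 106686.95
Import duty = 106686.95 × 24% = 25604.87
Buyer bears: inland to port 581.86 + export clearance 219.78 + origin terminal 751.85 + freight 4674.48 + insurance 302.28 + brokerage 367.21 + delivery 535.20 + duty 25604.87 = 33037.53
Landed cost = invoice 100156.70 + 33037.53 = 133194.23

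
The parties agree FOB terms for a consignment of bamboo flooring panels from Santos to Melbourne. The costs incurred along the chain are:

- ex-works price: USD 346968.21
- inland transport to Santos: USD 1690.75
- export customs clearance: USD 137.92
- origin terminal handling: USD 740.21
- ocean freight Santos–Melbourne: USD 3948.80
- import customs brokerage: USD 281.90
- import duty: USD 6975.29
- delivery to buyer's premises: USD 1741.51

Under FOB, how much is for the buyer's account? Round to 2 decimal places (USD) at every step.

FOB: the seller bears costs until goods are on board at the origin port; the buyer bears freight, insurance and all costs thereafter.
Seller's account: goods 346968.21 + inland to port 1690.75 + export clearance 137.92 + origin terminal 740.21 = 349537.09
Buyer's account: freight 3948.80 + brokerage 281.90 + duty 6975.29 + delivery 1741.51 = 12947.50

Buyer's account: USD 12947.50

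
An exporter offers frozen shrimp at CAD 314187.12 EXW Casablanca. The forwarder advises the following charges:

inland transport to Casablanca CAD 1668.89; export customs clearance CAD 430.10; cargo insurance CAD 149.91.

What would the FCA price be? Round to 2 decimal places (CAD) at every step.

FCA price: CAD 316286.11

Not relevant to the conversion: insurance — on the buyer under both terms; not part of either seller's price.
From EXW to FCA, the seller additionally bears: inland to port, export clearance.
FCA price = 314187.12 + 1668.89 + 430.10 = 316286.11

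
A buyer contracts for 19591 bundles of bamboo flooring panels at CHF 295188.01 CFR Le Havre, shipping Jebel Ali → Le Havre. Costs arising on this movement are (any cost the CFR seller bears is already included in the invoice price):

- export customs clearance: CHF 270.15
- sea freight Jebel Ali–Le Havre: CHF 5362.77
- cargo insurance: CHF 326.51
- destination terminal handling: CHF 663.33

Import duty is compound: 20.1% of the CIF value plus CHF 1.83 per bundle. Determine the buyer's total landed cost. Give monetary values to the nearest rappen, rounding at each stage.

Total landed cost: CHF 391427.80

CFR: the seller pays costs through ocean freight to the destination port, but not insurance.
Already in the invoice (seller's account under CFR): export clearance, freight — exclude.
CIF value = CFR price + insurance = 295188.01 + 326.51 = 295514.52
Ad valorem component: 295514.52 × 20.1% = 59398.42
Specific component: 19591 × 1.83 = 35851.53
Import duty = 59398.42 + 35851.53 = 95249.95
Buyer bears: insurance 326.51 + destination terminal 663.33 + duty 95249.95 = 96239.79
Landed cost = invoice 295188.01 + 96239.79 = 391427.80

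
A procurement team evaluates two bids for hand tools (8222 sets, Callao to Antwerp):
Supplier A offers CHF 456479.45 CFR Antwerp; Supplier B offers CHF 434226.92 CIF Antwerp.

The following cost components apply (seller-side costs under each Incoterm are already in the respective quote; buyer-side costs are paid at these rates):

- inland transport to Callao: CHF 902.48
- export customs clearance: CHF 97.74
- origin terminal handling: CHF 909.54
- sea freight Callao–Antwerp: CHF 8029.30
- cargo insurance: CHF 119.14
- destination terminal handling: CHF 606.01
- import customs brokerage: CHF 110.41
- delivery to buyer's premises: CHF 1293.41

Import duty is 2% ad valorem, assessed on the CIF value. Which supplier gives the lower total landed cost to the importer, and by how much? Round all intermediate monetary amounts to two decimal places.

Supplier B is cheaper by CHF 22819.10

Supplier A (CFR):
CIF value = CFR price + insurance = 456479.45 + 119.14 = 456598.59
Import duty = 456598.59 × 2% = 9131.97
Buyer bears (A): 119.14 + 606.01 + 110.41 + 1293.41 = 2128.97
Landed cost (A) = invoice 456479.45 + 2128.97 + duty 9131.97 = 467740.39
Supplier B (CIF):
The CIF price already equals the CIF value: 434226.92
Import duty = 434226.92 × 2% = 8684.54
Buyer bears (B): 606.01 + 110.41 + 1293.41 = 2009.83
Landed cost (B) = invoice 434226.92 + 2009.83 + duty 8684.54 = 444921.29
Difference = |467740.39 − 444921.29| = 22819.10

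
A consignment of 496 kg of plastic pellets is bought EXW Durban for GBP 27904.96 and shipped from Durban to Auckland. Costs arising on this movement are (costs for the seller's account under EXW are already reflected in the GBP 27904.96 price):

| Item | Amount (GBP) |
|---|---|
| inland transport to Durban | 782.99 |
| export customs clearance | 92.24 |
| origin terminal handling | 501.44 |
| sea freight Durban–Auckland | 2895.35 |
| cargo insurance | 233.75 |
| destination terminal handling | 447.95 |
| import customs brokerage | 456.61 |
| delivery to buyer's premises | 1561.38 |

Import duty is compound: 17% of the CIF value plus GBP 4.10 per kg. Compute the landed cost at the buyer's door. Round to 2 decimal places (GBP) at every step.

Total landed cost: GBP 42420.09

EXW: the seller makes goods available at their premises; the buyer bears all onward costs.
CIF value = EXW price + inland to port + export clearance + origin terminal + freight + insurance = 27904.96 + 782.99 + 92.24 + 501.44 + 2895.35 + 233.75 = 32410.73
Ad valorem component: 32410.73 × 17% = 5509.82
Specific component: 496 × 4.10 = 2033.60
Import duty = 5509.82 + 2033.60 = 7543.42
Buyer bears: inland to port 782.99 + export clearance 92.24 + origin terminal 501.44 + freight 2895.35 + insurance 233.75 + destination terminal 447.95 + brokerage 456.61 + delivery 1561.38 + duty 7543.42 = 14515.13
Landed cost = invoice 27904.96 + 14515.13 = 42420.09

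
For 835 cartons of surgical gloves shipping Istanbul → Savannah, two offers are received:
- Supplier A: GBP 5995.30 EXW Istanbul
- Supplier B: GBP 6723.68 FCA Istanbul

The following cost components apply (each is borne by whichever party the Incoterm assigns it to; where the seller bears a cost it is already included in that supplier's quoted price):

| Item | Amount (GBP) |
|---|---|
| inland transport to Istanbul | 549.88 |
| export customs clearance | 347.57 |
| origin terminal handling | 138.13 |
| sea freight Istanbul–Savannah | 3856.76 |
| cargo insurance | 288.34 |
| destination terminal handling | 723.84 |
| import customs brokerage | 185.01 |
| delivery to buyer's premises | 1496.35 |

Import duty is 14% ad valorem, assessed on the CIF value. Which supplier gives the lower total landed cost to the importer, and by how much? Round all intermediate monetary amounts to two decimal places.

Supplier A (EXW):
CIF value = EXW price + inland to port + export clearance + origin terminal + freight + insurance = 5995.30 + 549.88 + 347.57 + 138.13 + 3856.76 + 288.34 = 11175.98
Import duty = 11175.98 × 14% = 1564.64
Buyer bears (A): 549.88 + 347.57 + 138.13 + 3856.76 + 288.34 + 723.84 + 185.01 + 1496.35 = 7585.88
Landed cost (A) = invoice 5995.30 + 7585.88 + duty 1564.64 = 15145.82
Supplier B (FCA):
CIF value = FCA price + origin terminal + freight + insurance = 6723.68 + 138.13 + 3856.76 + 288.34 = 11006.91
Import duty = 11006.91 × 14% = 1540.97
Buyer bears (B): 138.13 + 3856.76 + 288.34 + 723.84 + 185.01 + 1496.35 = 6688.43
Landed cost (B) = invoice 6723.68 + 6688.43 + duty 1540.97 = 14953.08
Difference = |15145.82 − 14953.08| = 192.74

Supplier B is cheaper by GBP 192.74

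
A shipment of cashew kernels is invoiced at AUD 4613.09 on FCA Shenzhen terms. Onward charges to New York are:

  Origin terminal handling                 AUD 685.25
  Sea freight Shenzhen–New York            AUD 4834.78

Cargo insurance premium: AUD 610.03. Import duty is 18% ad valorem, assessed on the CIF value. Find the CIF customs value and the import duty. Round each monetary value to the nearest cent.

CIF value: AUD 10743.15; import duty: AUD 1933.77

CIF = FCA price + pre-shipment costs + freight + insurance
CIF = 4613.09 + 685.25 + 4834.78 + 610.03 = 10743.15
Import duty = 10743.15 × 18% = 1933.77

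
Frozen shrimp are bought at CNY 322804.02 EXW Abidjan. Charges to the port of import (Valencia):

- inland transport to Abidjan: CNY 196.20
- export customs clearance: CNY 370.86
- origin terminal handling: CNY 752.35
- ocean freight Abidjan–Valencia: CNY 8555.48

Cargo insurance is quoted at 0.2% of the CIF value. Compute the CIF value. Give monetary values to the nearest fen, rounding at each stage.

Let C be the CIF value. C = EXW price + pre-shipment costs + freight + 0.2% × C
C − 0.2% × C = 322804.02 + 196.20 + 370.86 + 752.35 + 8555.48
0.998 × C = 332678.91
C = 332678.91 / 0.998 = 333345.60
Insurance premium = 0.2% × 333345.60 = 666.69

CIF value: CNY 333345.60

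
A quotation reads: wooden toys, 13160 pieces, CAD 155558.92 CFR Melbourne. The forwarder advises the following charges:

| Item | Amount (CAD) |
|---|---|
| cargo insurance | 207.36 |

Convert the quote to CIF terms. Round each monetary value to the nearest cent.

CIF price: CAD 155766.28

From CFR to CIF, the seller additionally bears: insurance.
CIF price = 155558.92 + 207.36 = 155766.28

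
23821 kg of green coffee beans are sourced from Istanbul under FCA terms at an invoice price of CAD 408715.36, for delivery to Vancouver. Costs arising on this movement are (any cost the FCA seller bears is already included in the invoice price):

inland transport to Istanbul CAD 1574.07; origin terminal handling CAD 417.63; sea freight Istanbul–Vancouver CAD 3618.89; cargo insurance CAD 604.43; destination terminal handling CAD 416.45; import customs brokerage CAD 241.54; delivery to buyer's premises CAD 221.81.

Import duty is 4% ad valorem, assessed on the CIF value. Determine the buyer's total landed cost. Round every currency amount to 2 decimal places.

FCA: the seller delivers export-cleared goods to the carrier; the buyer bears costs from that point.
Already in the invoice (seller's account under FCA): inland to port — exclude.
CIF value = FCA price + origin terminal + freight + insurance = 408715.36 + 417.63 + 3618.89 + 604.43 = 413356.31
Import duty = 413356.31 × 4% = 16534.25
Buyer bears: origin terminal 417.63 + freight 3618.89 + insurance 604.43 + destination terminal 416.45 + brokerage 241.54 + delivery 221.81 + duty 16534.25 = 22055.00
Landed cost = invoice 408715.36 + 22055.00 = 430770.36

Total landed cost: CAD 430770.36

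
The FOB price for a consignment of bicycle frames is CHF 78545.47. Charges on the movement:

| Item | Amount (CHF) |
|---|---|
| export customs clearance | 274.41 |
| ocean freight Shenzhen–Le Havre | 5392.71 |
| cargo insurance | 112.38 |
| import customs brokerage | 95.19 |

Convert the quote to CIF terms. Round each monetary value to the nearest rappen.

Not relevant to the conversion: export clearance — on the seller under both FOB and CIF; already in the FOB price and stays in the CIF price. brokerage — on the buyer under both terms; not part of either seller's price.
From FOB to CIF, the seller additionally bears: freight, insurance.
CIF price = 78545.47 + 5392.71 + 112.38 = 84050.56

CIF price: CHF 84050.56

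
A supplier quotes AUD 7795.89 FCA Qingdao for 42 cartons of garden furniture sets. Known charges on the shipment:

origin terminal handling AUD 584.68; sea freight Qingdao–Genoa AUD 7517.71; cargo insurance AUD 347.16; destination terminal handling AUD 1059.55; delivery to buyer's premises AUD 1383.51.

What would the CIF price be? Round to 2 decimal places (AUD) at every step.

CIF price: AUD 16245.44

Not relevant to the conversion: destination terminal, delivery — on the buyer under both terms; not part of either seller's price.
From FCA to CIF, the seller additionally bears: origin terminal, freight, insurance.
CIF price = 7795.89 + 584.68 + 7517.71 + 347.16 = 16245.44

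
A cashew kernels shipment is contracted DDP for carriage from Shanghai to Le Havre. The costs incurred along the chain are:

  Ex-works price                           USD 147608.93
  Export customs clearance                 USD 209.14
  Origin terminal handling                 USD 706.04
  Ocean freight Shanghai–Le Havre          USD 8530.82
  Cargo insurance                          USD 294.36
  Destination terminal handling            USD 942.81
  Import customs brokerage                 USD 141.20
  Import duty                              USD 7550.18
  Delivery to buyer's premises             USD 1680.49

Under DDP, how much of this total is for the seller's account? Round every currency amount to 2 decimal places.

Seller's account: USD 167663.97

DDP: the seller bears all costs including import duty.
Seller's account: goods 147608.93 + export clearance 209.14 + origin terminal 706.04 + freight 8530.82 + insurance 294.36 + destination terminal 942.81 + brokerage 141.20 + duty 7550.18 + delivery 1680.49 = 167663.97
Buyer's account: 0.00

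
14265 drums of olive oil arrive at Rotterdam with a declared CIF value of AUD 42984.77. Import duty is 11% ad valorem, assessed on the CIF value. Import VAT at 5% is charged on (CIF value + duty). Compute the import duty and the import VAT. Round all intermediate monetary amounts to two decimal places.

Import duty: AUD 4728.32; import VAT: AUD 2385.65

Import duty = 42984.77 × 11% = 4728.32
VAT base = CIF + duty = 42984.77 + 4728.32 = 47713.09
Import VAT = 47713.09 × 5% = 2385.65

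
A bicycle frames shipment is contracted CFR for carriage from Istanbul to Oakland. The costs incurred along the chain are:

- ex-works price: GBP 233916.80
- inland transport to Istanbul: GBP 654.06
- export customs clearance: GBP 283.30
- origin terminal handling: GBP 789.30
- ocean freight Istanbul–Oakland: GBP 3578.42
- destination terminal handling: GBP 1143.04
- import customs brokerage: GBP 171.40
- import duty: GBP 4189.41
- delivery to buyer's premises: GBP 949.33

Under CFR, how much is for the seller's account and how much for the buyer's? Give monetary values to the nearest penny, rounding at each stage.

Seller: GBP 239221.88; buyer: GBP 6453.18

CFR: the seller pays costs through ocean freight to the destination port, but not insurance.
Seller's account: goods 233916.80 + inland to port 654.06 + export clearance 283.30 + origin terminal 789.30 + freight 3578.42 = 239221.88
Buyer's account: destination terminal 1143.04 + brokerage 171.40 + duty 4189.41 + delivery 949.33 = 6453.18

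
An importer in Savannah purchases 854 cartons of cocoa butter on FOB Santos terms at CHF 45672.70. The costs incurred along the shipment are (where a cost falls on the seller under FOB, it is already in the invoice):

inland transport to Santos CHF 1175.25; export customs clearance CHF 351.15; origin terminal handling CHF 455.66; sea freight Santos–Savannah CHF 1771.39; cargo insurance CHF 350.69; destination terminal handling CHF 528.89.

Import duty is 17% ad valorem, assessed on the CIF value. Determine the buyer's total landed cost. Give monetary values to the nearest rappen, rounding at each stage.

Total landed cost: CHF 56448.78

FOB: the seller bears costs until goods are on board at the origin port; the buyer bears freight, insurance and all costs thereafter.
Already in the invoice (seller's account under FOB): inland to port, export clearance, origin terminal — exclude.
CIF value = FOB price + freight + insurance = 45672.70 + 1771.39 + 350.69 = 47794.78
Import duty = 47794.78 × 17% = 8125.11
Buyer bears: freight 1771.39 + insurance 350.69 + destination terminal 528.89 + duty 8125.11 = 10776.08
Landed cost = invoice 45672.70 + 10776.08 = 56448.78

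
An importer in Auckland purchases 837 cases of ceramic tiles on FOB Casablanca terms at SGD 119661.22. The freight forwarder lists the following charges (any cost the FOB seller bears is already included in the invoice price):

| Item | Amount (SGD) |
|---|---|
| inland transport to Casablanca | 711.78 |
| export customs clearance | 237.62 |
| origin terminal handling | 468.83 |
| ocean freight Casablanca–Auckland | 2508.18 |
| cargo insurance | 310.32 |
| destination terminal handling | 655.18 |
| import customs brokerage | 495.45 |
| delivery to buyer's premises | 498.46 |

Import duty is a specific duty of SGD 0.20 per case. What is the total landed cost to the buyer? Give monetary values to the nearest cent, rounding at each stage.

FOB: the seller bears costs until goods are on board at the origin port; the buyer bears freight, insurance and all costs thereafter.
Already in the invoice (seller's account under FOB): inland to port, export clearance, origin terminal — exclude.
CIF value = FOB price + freight + insurance = 119661.22 + 2508.18 + 310.32 = 122479.72
Import duty = 837 × 0.20 = 167.40
Buyer bears: freight 2508.18 + insurance 310.32 + destination terminal 655.18 + brokerage 495.45 + delivery 498.46 + duty 167.40 = 4634.99
Landed cost = invoice 119661.22 + 4634.99 = 124296.21

Total landed cost: SGD 124296.21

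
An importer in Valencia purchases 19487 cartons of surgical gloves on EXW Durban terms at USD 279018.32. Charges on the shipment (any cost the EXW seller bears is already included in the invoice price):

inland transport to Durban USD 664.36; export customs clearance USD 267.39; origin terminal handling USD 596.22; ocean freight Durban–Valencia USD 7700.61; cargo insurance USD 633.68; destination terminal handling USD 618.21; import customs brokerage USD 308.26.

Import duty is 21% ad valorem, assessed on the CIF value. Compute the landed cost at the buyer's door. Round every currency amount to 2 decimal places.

Total landed cost: USD 350471.97

EXW: the seller makes goods available at their premises; the buyer bears all onward costs.
CIF value = EXW price + inland to port + export clearance + origin terminal + freight + insurance = 279018.32 + 664.36 + 267.39 + 596.22 + 7700.61 + 633.68 = 288880.58
Import duty = 288880.58 × 21% = 60664.92
Buyer bears: inland to port 664.36 + export clearance 267.39 + origin terminal 596.22 + freight 7700.61 + insurance 633.68 + destination terminal 618.21 + brokerage 308.26 + duty 60664.92 = 71453.65
Landed cost = invoice 279018.32 + 71453.65 = 350471.97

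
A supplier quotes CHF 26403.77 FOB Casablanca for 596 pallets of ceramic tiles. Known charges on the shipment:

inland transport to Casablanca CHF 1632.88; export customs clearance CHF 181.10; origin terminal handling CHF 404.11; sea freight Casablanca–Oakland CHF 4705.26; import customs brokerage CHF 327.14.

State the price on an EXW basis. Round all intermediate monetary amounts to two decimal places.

EXW price: CHF 24185.68

Not relevant to the conversion: brokerage, freight — on the buyer under both terms; not part of either seller's price.
From FOB to EXW, the seller no longer bears: inland to port, export clearance, origin terminal.
EXW price = 26403.77 − 1632.88 − 181.10 − 404.11 = 24185.68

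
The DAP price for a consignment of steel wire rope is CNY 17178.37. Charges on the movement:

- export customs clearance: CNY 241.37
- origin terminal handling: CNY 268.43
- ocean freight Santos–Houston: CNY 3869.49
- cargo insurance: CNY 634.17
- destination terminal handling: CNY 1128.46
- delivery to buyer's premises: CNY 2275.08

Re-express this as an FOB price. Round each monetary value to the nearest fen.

Not relevant to the conversion: export clearance, origin terminal — on the seller under both DAP and FOB; already in the DAP price and stays in the FOB price.
From DAP to FOB, the seller no longer bears: freight, insurance, destination terminal, delivery.
FOB price = 17178.37 − 3869.49 − 634.17 − 1128.46 − 2275.08 = 9271.17

FOB price: CNY 9271.17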